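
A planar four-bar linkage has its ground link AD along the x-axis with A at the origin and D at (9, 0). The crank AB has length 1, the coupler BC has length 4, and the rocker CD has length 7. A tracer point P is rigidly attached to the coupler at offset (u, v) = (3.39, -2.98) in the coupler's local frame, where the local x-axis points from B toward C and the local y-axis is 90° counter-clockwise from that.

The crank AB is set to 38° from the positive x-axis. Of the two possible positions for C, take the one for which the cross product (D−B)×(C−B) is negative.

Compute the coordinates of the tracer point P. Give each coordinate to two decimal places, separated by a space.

A=(0,0), D=(9.00,0)
B = A + 1.00·(cos38°, sin38°) = (0.7880, 0.6157)
|BD| = 8.2350
circle(B,4.00) ∩ circle(D,7.00): a=2.1139, h=3.3958
  candidates: C₊=(3.1499,3.8439) cross=27.965; C₋=(2.6421,-2.9287) cross=-27.965
  mode - wants cross < 0 → take C=(2.6421,-2.9287) (cross=-27.965)
ex = (C−B)/|BC| = (0.4635,-0.8861); ey = (0.8861,0.4635)
P = B + 3.39·ex + -2.98·ey = (-0.2812,-3.7695)

-0.28 -3.77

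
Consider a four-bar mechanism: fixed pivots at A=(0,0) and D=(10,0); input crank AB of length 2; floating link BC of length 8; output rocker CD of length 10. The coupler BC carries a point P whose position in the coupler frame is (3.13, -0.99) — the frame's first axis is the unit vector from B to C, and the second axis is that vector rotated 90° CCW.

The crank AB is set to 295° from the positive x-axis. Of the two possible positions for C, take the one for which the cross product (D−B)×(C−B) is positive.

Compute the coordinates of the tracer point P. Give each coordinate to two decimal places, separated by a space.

2.30 1.13

A=(0,0), D=(10.00,0)
B = A + 2.00·(cos295°, sin295°) = (0.8452, -1.8126)
|BD| = 9.3325
circle(B,8.00) ∩ circle(D,10.00): a=2.7375, h=7.5171
  candidates: C₊=(2.0706,6.0930) cross=70.153; C₋=(4.9906,-8.6548) cross=-70.153
  mode + wants cross > 0 → take C=(2.0706,6.0930) (cross=70.153)
ex = (C−B)/|BC| = (0.1532,0.9882); ey = (-0.9882,0.1532)
P = B + 3.13·ex + -0.99·ey = (2.3030,1.1288)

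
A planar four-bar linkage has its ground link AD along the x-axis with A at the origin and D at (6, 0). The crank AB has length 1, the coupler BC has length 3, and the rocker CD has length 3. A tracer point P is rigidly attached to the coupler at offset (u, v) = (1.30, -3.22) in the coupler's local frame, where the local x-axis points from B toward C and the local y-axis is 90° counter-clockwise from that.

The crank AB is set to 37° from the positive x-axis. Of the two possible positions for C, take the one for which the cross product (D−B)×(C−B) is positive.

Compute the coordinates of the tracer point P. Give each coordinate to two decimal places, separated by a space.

3.24 -1.87

A=(0,0), D=(6.00,0)
B = A + 1.00·(cos37°, sin37°) = (0.7986, 0.6018)
|BD| = 5.2361
circle(B,3.00) ∩ circle(D,3.00): a=2.6180, h=1.4649
  candidates: C₊=(3.5677,1.7561) cross=7.670; C₋=(3.2309,-1.1543) cross=-7.670
  mode + wants cross > 0 → take C=(3.5677,1.7561) (cross=7.670)
ex = (C−B)/|BC| = (0.9230,0.3848); ey = (-0.3848,0.9230)
P = B + 1.30·ex + -3.22·ey = (3.2375,-1.8701)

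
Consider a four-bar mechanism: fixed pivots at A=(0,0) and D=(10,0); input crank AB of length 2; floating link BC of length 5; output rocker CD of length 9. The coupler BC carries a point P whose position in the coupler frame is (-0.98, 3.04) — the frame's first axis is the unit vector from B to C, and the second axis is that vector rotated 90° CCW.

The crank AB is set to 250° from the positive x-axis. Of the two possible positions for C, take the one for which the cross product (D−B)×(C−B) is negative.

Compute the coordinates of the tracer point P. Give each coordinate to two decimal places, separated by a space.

A=(0,0), D=(10.00,0)
B = A + 2.00·(cos250°, sin250°) = (-0.6840, -1.8794)
|BD| = 10.8481
circle(B,5.00) ∩ circle(D,9.00): a=2.8429, h=4.1131
  candidates: C₊=(1.4033,2.6641) cross=44.619; C₋=(2.8285,-5.4378) cross=-44.619
  mode - wants cross < 0 → take C=(2.8285,-5.4378) (cross=-44.619)
ex = (C−B)/|BC| = (0.7025,-0.7117); ey = (0.7117,0.7025)
P = B + -0.98·ex + 3.04·ey = (0.7910,0.9537)

0.79 0.95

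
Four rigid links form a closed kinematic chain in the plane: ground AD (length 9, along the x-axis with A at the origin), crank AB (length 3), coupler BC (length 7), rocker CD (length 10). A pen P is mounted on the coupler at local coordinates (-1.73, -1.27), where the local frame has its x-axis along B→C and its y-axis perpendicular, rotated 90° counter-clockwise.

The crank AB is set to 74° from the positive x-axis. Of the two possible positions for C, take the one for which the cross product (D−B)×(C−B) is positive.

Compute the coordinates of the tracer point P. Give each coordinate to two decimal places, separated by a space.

A=(0,0), D=(9.00,0)
B = A + 3.00·(cos74°, sin74°) = (0.8269, 2.8838)
|BD| = 8.6669
circle(B,7.00) ∩ circle(D,10.00): a=1.3912, h=6.8604
  candidates: C₊=(4.4216,8.8903) cross=59.458; C₋=(-0.1438,-4.0486) cross=-59.458
  mode + wants cross > 0 → take C=(4.4216,8.8903) (cross=59.458)
ex = (C−B)/|BC| = (0.5135,0.8581); ey = (-0.8581,0.5135)
P = B + -1.73·ex + -1.27·ey = (1.0283,0.7471)

1.03 0.75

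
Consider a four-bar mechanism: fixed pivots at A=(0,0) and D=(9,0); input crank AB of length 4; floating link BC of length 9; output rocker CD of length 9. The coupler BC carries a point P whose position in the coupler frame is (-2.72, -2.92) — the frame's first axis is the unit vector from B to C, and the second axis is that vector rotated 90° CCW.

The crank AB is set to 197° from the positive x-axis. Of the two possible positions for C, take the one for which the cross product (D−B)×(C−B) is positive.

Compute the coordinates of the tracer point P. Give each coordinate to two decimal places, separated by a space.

-3.37 -5.13

A=(0,0), D=(9.00,0)
B = A + 4.00·(cos197°, sin197°) = (-3.8252, -1.1695)
|BD| = 12.8784
circle(B,9.00) ∩ circle(D,9.00): a=6.4392, h=6.2878
  candidates: C₊=(2.0164,5.6771) cross=80.977; C₋=(3.1584,-6.8466) cross=-80.977
  mode + wants cross > 0 → take C=(2.0164,5.6771) (cross=80.977)
ex = (C−B)/|BC| = (0.6491,0.7607); ey = (-0.7607,0.6491)
P = B + -2.72·ex + -2.92·ey = (-3.3694,-5.1340)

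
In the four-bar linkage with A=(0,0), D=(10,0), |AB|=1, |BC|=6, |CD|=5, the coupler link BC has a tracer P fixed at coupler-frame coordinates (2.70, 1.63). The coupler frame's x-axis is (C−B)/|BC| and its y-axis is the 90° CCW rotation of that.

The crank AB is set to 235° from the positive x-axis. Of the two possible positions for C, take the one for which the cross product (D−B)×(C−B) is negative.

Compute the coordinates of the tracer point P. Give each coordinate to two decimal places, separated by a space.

A=(0,0), D=(10.00,0)
B = A + 1.00·(cos235°, sin235°) = (-0.5736, -0.8192)
|BD| = 10.6053
circle(B,6.00) ∩ circle(D,5.00): a=5.8212, h=1.4537
  candidates: C₊=(5.1180,1.0798) cross=15.417; C₋=(5.3426,-1.8188) cross=-15.417
  mode - wants cross < 0 → take C=(5.3426,-1.8188) (cross=-15.417)
ex = (C−B)/|BC| = (0.9860,-0.1666); ey = (0.1666,0.9860)
P = B + 2.70·ex + 1.63·ey = (2.3603,0.3382)

2.36 0.34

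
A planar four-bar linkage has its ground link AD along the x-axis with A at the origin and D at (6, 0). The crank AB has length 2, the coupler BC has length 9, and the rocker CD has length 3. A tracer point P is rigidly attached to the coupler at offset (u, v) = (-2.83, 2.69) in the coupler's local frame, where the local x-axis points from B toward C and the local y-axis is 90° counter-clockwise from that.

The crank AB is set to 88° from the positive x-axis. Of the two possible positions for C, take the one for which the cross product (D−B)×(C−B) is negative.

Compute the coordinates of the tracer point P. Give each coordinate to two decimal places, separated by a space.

-1.17 5.70

A=(0,0), D=(6.00,0)
B = A + 2.00·(cos88°, sin88°) = (0.0698, 1.9988)
|BD| = 6.2580
circle(B,9.00) ∩ circle(D,3.00): a=8.8816, h=1.4548
  candidates: C₊=(8.9509,0.5406) cross=9.104; C₋=(8.0216,-2.2166) cross=-9.104
  mode - wants cross < 0 → take C=(8.0216,-2.2166) (cross=-9.104)
ex = (C−B)/|BC| = (0.8835,-0.4684); ey = (0.4684,0.8835)
P = B + -2.83·ex + 2.69·ey = (-1.1707,5.7010)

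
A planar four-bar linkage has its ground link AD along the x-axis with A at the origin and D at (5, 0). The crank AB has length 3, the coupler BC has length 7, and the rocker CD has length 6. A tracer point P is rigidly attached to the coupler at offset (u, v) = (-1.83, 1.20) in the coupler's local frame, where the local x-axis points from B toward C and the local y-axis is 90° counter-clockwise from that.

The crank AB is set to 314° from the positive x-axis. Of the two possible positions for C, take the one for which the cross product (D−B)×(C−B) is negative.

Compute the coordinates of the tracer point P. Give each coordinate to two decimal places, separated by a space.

0.85 -0.35

A=(0,0), D=(5.00,0)
B = A + 3.00·(cos314°, sin314°) = (2.0840, -2.1580)
|BD| = 3.6277
circle(B,7.00) ∩ circle(D,6.00): a=3.6056, h=6.0000
  candidates: C₊=(1.4130,4.8098) cross=21.766; C₋=(8.5515,-4.8360) cross=-21.766
  mode - wants cross < 0 → take C=(8.5515,-4.8360) (cross=-21.766)
ex = (C−B)/|BC| = (0.9239,-0.3826); ey = (0.3826,0.9239)
P = B + -1.83·ex + 1.20·ey = (0.8523,-0.3492)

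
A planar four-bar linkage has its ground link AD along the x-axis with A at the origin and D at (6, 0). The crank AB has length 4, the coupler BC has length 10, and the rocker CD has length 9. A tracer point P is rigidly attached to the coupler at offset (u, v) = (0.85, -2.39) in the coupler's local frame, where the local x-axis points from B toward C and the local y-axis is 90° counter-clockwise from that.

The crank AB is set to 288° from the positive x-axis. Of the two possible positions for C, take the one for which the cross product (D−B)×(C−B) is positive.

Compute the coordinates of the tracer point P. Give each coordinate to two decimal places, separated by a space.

3.42 -2.51

A=(0,0), D=(6.00,0)
B = A + 4.00·(cos288°, sin288°) = (1.2361, -3.8042)
|BD| = 6.0965
circle(B,10.00) ∩ circle(D,9.00): a=4.6065, h=8.8758
  candidates: C₊=(-0.7028,6.0060) cross=54.111; C₋=(10.3742,-7.8655) cross=-54.111
  mode + wants cross > 0 → take C=(-0.7028,6.0060) (cross=54.111)
ex = (C−B)/|BC| = (-0.1939,0.9810); ey = (-0.9810,-0.1939)
P = B + 0.85·ex + -2.39·ey = (3.4159,-2.5070)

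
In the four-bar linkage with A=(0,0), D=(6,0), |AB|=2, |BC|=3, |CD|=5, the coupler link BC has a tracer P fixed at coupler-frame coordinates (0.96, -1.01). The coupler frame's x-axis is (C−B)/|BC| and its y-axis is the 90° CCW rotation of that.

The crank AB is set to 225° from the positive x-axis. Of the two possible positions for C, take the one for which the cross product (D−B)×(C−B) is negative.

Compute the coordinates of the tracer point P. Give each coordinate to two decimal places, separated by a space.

-0.74 -2.63

A=(0,0), D=(6.00,0)
B = A + 2.00·(cos225°, sin225°) = (-1.4142, -1.4142)
|BD| = 7.5479
circle(B,3.00) ∩ circle(D,5.00): a=2.7140, h=1.2783
  candidates: C₊=(1.0123,0.3499) cross=9.648; C₋=(1.4913,-2.1613) cross=-9.648
  mode - wants cross < 0 → take C=(1.4913,-2.1613) (cross=-9.648)
ex = (C−B)/|BC| = (0.9685,-0.2490); ey = (0.2490,0.9685)
P = B + 0.96·ex + -1.01·ey = (-0.7360,-2.6315)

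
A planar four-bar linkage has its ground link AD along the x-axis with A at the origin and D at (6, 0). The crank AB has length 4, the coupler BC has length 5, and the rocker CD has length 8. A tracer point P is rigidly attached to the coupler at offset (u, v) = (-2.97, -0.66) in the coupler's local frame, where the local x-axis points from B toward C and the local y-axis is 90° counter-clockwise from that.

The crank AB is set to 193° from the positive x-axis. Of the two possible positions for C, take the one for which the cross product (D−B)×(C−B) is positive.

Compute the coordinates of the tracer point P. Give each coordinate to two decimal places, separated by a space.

-4.90 -3.77

A=(0,0), D=(6.00,0)
B = A + 4.00·(cos193°, sin193°) = (-3.8975, -0.8998)
|BD| = 9.9383
circle(B,5.00) ∩ circle(D,8.00): a=3.0070, h=3.9947
  candidates: C₊=(-1.2645,3.3508) cross=39.701; C₋=(-0.5411,-4.6059) cross=-39.701
  mode + wants cross > 0 → take C=(-1.2645,3.3508) (cross=39.701)
ex = (C−B)/|BC| = (0.5266,0.8501); ey = (-0.8501,0.5266)
P = B + -2.97·ex + -0.66·ey = (-4.9004,-3.7722)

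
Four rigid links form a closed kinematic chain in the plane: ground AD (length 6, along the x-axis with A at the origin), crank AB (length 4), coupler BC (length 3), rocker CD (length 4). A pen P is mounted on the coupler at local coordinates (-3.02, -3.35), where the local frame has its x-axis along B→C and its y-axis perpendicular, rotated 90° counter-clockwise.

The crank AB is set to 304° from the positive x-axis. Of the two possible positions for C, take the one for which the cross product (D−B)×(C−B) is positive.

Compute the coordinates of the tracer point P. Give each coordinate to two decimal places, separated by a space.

5.80 -6.08

A=(0,0), D=(6.00,0)
B = A + 4.00·(cos304°, sin304°) = (2.2368, -3.3162)
|BD| = 5.0158
circle(B,3.00) ∩ circle(D,4.00): a=1.8101, h=2.3924
  candidates: C₊=(2.0132,-0.3245) cross=12.000; C₋=(5.1765,-3.9143) cross=-12.000
  mode + wants cross > 0 → take C=(2.0132,-0.3245) (cross=12.000)
ex = (C−B)/|BC| = (-0.0745,0.9972); ey = (-0.9972,-0.0745)
P = B + -3.02·ex + -3.35·ey = (5.8025,-6.0781)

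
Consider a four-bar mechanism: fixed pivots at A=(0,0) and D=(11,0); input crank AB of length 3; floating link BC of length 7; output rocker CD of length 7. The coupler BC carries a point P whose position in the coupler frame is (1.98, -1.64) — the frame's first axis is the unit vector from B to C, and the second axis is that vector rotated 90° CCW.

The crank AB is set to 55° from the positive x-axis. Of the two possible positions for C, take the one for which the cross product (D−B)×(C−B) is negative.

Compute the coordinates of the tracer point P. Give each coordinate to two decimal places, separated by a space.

A=(0,0), D=(11.00,0)
B = A + 3.00·(cos55°, sin55°) = (1.7207, 2.4575)
|BD| = 9.5992
circle(B,7.00) ∩ circle(D,7.00): a=4.7996, h=5.0955
  candidates: C₊=(7.6648,6.1544) cross=48.912; C₋=(5.0559,-3.6970) cross=-48.912
  mode - wants cross < 0 → take C=(5.0559,-3.6970) (cross=-48.912)
ex = (C−B)/|BC| = (0.4765,-0.8792); ey = (0.8792,0.4765)
P = B + 1.98·ex + -1.64·ey = (1.2222,-0.0647)

1.22 -0.06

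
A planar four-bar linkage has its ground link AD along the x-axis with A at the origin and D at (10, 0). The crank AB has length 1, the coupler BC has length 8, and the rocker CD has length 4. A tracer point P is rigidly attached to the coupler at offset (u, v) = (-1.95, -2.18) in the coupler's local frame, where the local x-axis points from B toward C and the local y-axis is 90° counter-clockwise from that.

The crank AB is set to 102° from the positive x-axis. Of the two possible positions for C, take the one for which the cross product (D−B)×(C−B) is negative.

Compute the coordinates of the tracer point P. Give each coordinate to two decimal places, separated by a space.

-2.93 -0.10

A=(0,0), D=(10.00,0)
B = A + 1.00·(cos102°, sin102°) = (-0.2079, 0.9781)
|BD| = 10.2547
circle(B,8.00) ∩ circle(D,4.00): a=7.4677, h=2.8693
  candidates: C₊=(7.4995,3.1221) cross=29.424; C₋=(6.9521,-2.5904) cross=-29.424
  mode - wants cross < 0 → take C=(6.9521,-2.5904) (cross=-29.424)
ex = (C−B)/|BC| = (0.8950,-0.4461); ey = (0.4461,0.8950)
P = B + -1.95·ex + -2.18·ey = (-2.9256,-0.1031)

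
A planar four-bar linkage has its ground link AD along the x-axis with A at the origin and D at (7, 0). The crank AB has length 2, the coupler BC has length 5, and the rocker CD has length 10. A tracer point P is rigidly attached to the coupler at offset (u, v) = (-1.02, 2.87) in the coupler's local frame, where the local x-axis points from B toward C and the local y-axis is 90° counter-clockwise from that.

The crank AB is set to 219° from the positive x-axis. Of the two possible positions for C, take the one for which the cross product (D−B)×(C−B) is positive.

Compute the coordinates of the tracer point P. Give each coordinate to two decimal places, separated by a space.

A=(0,0), D=(7.00,0)
B = A + 2.00·(cos219°, sin219°) = (-1.5543, -1.2586)
|BD| = 8.6464
circle(B,5.00) ∩ circle(D,10.00): a=-0.0139, h=5.0000
  candidates: C₊=(-2.2959,3.6861) cross=43.232; C₋=(-0.8402,-6.2074) cross=-43.232
  mode + wants cross > 0 → take C=(-2.2959,3.6861) (cross=43.232)
ex = (C−B)/|BC| = (-0.1483,0.9889); ey = (-0.9889,-0.1483)
P = B + -1.02·ex + 2.87·ey = (-4.2413,-2.6930)

-4.24 -2.69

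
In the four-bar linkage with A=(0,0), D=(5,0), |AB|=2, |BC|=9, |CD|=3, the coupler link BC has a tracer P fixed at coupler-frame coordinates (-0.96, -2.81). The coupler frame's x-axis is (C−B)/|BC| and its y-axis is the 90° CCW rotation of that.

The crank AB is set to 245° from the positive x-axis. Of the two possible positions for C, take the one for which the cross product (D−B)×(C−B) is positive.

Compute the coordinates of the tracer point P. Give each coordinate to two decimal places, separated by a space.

-0.59 -4.77

A=(0,0), D=(5.00,0)
B = A + 2.00·(cos245°, sin245°) = (-0.8452, -1.8126)
|BD| = 6.1198
circle(B,9.00) ∩ circle(D,3.00): a=8.9424, h=1.0163
  candidates: C₊=(7.3949,1.8068) cross=6.220; C₋=(7.9970,-0.1347) cross=-6.220
  mode + wants cross > 0 → take C=(7.3949,1.8068) (cross=6.220)
ex = (C−B)/|BC| = (0.9156,0.4022); ey = (-0.4022,0.9156)
P = B + -0.96·ex + -2.81·ey = (-0.5941,-4.7714)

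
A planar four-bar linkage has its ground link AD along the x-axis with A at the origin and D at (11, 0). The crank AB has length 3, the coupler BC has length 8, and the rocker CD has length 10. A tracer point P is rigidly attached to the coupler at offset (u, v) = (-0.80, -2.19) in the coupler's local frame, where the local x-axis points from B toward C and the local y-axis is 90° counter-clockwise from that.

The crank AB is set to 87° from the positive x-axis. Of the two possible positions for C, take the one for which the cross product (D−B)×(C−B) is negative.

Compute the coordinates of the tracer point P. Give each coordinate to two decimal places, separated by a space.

-2.16 3.21

A=(0,0), D=(11.00,0)
B = A + 3.00·(cos87°, sin87°) = (0.1570, 2.9959)
|BD| = 11.2493
circle(B,8.00) ∩ circle(D,10.00): a=4.0245, h=6.9140
  candidates: C₊=(5.8775,8.5884) cross=77.777; C₋=(2.1949,-4.7402) cross=-77.777
  mode - wants cross < 0 → take C=(2.1949,-4.7402) (cross=-77.777)
ex = (C−B)/|BC| = (0.2547,-0.9670); ey = (0.9670,0.2547)
P = B + -0.80·ex + -2.19·ey = (-2.1645,3.2116)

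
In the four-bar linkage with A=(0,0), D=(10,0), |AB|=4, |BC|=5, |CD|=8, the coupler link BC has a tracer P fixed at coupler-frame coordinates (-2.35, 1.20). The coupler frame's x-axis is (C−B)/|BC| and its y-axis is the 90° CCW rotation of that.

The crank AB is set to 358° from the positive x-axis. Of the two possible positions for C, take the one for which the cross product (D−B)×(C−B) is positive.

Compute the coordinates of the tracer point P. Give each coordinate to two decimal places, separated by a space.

2.97 -2.57

A=(0,0), D=(10.00,0)
B = A + 4.00·(cos358°, sin358°) = (3.9976, -0.1396)
|BD| = 6.0041
circle(B,5.00) ∩ circle(D,8.00): a=-0.2458, h=4.9940
  candidates: C₊=(3.6357,4.8473) cross=29.984; C₋=(3.8680,-5.1379) cross=-29.984
  mode + wants cross > 0 → take C=(3.6357,4.8473) (cross=29.984)
ex = (C−B)/|BC| = (-0.0724,0.9974); ey = (-0.9974,-0.0724)
P = B + -2.35·ex + 1.20·ey = (2.9708,-2.5703)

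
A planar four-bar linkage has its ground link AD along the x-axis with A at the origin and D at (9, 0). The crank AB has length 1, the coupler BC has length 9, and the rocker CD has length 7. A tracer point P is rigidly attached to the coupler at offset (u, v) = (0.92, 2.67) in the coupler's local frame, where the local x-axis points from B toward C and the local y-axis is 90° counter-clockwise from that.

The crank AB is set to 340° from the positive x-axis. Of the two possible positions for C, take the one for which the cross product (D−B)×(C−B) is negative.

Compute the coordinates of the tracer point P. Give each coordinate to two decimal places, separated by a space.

3.49 0.87

A=(0,0), D=(9.00,0)
B = A + 1.00·(cos340°, sin340°) = (0.9397, -0.3420)
|BD| = 8.0676
circle(B,9.00) ∩ circle(D,7.00): a=6.0170, h=6.6929
  candidates: C₊=(6.6676,6.6000) cross=53.996; C₋=(7.2351,-6.7738) cross=-53.996
  mode - wants cross < 0 → take C=(7.2351,-6.7738) (cross=-53.996)
ex = (C−B)/|BC| = (0.6995,-0.7146); ey = (0.7146,0.6995)
P = B + 0.92·ex + 2.67·ey = (3.4913,0.8681)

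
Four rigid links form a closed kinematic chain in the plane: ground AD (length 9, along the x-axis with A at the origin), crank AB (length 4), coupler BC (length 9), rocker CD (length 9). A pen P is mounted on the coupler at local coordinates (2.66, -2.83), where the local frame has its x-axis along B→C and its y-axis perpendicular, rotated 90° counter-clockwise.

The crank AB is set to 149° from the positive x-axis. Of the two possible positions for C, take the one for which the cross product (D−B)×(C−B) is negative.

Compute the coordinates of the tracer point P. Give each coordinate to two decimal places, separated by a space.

-4.22 -1.74

A=(0,0), D=(9.00,0)
B = A + 4.00·(cos149°, sin149°) = (-3.4287, 2.0602)
|BD| = 12.5983
circle(B,9.00) ∩ circle(D,9.00): a=6.2991, h=6.4281
  candidates: C₊=(3.8368,7.3717) cross=80.983; C₋=(1.7345,-5.3115) cross=-80.983
  mode - wants cross < 0 → take C=(1.7345,-5.3115) (cross=-80.983)
ex = (C−B)/|BC| = (0.5737,-0.8191); ey = (0.8191,0.5737)
P = B + 2.66·ex + -2.83·ey = (-4.2207,-1.7421)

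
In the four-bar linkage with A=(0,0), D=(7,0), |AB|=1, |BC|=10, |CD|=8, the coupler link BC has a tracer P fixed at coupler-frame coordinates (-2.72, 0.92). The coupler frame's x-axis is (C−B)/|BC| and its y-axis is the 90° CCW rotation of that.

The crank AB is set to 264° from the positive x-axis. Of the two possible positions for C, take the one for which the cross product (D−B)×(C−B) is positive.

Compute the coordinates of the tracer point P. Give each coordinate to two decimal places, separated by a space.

A=(0,0), D=(7.00,0)
B = A + 1.00·(cos264°, sin264°) = (-0.1045, -0.9945)
|BD| = 7.1738
circle(B,10.00) ∩ circle(D,8.00): a=6.0960, h=7.9271
  candidates: C₊=(4.8337,7.7011) cross=56.867; C₋=(7.0316,-7.9999) cross=-56.867
  mode + wants cross > 0 → take C=(4.8337,7.7011) (cross=56.867)
ex = (C−B)/|BC| = (0.4938,0.8696); ey = (-0.8696,0.4938)
P = B + -2.72·ex + 0.92·ey = (-2.2477,-2.9054)

-2.25 -2.91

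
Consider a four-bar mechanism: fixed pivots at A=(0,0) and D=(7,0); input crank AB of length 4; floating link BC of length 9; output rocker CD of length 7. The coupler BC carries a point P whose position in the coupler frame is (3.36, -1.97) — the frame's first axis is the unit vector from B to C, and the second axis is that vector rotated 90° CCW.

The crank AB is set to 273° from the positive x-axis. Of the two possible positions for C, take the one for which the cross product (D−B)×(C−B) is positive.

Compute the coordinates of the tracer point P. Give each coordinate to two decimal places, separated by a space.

A=(0,0), D=(7.00,0)
B = A + 4.00·(cos273°, sin273°) = (0.2093, -3.9945)
|BD| = 7.8784
circle(B,9.00) ∩ circle(D,7.00): a=5.9701, h=6.7349
  candidates: C₊=(1.9404,4.8374) cross=53.060; C₋=(8.7699,-6.7726) cross=-53.060
  mode + wants cross > 0 → take C=(1.9404,4.8374) (cross=53.060)
ex = (C−B)/|BC| = (0.1923,0.9813); ey = (-0.9813,0.1923)
P = B + 3.36·ex + -1.97·ey = (2.7888,-1.0762)

2.79 -1.08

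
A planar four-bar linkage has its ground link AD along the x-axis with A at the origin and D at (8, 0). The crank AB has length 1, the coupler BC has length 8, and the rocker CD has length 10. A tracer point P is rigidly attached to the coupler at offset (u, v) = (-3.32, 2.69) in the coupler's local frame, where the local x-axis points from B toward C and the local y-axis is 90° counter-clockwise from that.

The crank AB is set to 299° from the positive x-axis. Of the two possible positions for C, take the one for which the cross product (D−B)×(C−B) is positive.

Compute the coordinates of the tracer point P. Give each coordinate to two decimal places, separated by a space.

A=(0,0), D=(8.00,0)
B = A + 1.00·(cos299°, sin299°) = (0.4848, -0.8746)
|BD| = 7.5659
circle(B,8.00) ∩ circle(D,10.00): a=1.4039, h=7.8759
  candidates: C₊=(0.9688,7.1107) cross=59.588; C₋=(2.7897,-8.5354) cross=-59.588
  mode + wants cross > 0 → take C=(0.9688,7.1107) (cross=59.588)
ex = (C−B)/|BC| = (0.0605,0.9982); ey = (-0.9982,0.0605)
P = B + -3.32·ex + 2.69·ey = (-2.4011,-4.0258)

-2.40 -4.03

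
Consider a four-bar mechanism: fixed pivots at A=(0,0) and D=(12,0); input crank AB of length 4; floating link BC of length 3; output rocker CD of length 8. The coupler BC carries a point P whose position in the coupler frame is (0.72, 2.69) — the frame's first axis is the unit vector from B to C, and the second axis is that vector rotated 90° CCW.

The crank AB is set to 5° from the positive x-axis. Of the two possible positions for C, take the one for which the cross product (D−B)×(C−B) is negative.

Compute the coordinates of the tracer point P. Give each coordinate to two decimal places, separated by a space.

6.75 0.05

A=(0,0), D=(12.00,0)
B = A + 4.00·(cos5°, sin5°) = (3.9848, 0.3486)
|BD| = 8.0228
circle(B,3.00) ∩ circle(D,8.00): a=0.5837, h=2.9427
  candidates: C₊=(4.6958,3.2632) cross=23.608; C₋=(4.4400,-2.6166) cross=-23.608
  mode - wants cross < 0 → take C=(4.4400,-2.6166) (cross=-23.608)
ex = (C−B)/|BC| = (0.1517,-0.9884); ey = (0.9884,0.1517)
P = B + 0.72·ex + 2.69·ey = (6.7529,0.0452)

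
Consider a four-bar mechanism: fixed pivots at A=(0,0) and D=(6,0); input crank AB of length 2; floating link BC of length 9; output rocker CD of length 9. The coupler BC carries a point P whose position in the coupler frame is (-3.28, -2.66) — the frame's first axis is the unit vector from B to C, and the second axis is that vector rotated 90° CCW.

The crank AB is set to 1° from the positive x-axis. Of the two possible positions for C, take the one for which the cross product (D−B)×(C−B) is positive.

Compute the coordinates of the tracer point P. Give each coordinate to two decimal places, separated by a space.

3.83 -3.77

A=(0,0), D=(6.00,0)
B = A + 2.00·(cos1°, sin1°) = (1.9997, 0.0349)
|BD| = 4.0005
circle(B,9.00) ∩ circle(D,9.00): a=2.0002, h=8.7749
  candidates: C₊=(4.0764,8.7920) cross=35.104; C₋=(3.9233,-8.7571) cross=-35.104
  mode + wants cross > 0 → take C=(4.0764,8.7920) (cross=35.104)
ex = (C−B)/|BC| = (0.2307,0.9730); ey = (-0.9730,0.2307)
P = B + -3.28·ex + -2.66·ey = (3.8311,-3.7704)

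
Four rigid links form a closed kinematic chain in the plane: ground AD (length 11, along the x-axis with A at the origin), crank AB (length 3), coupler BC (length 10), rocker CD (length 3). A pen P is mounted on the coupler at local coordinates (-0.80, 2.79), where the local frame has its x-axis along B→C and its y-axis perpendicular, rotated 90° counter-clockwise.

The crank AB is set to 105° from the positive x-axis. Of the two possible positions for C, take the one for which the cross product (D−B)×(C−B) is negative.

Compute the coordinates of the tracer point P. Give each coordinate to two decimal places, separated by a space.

A=(0,0), D=(11.00,0)
B = A + 3.00·(cos105°, sin105°) = (-0.7765, 2.8978)
|BD| = 12.1277
circle(B,10.00) ∩ circle(D,3.00): a=9.8156, h=1.9115
  candidates: C₊=(9.2116,2.4086) cross=23.183; C₋=(8.2981,-1.3037) cross=-23.183
  mode - wants cross < 0 → take C=(8.2981,-1.3037) (cross=-23.183)
ex = (C−B)/|BC| = (0.9075,-0.4201); ey = (0.4201,0.9075)
P = B + -0.80·ex + 2.79·ey = (-0.3302,5.7657)

-0.33 5.77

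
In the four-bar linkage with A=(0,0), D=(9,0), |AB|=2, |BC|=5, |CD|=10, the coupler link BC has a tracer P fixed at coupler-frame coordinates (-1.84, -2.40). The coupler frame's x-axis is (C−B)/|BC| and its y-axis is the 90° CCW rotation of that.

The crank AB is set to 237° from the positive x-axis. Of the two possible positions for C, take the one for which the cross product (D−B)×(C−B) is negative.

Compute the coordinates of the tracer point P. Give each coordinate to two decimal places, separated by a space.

A=(0,0), D=(9.00,0)
B = A + 2.00·(cos237°, sin237°) = (-1.0893, -1.6773)
|BD| = 10.2278
circle(B,5.00) ∩ circle(D,10.00): a=1.4474, h=4.7859
  candidates: C₊=(-0.4464,3.2812) cross=48.949; C₋=(1.1234,-6.1611) cross=-48.949
  mode - wants cross < 0 → take C=(1.1234,-6.1611) (cross=-48.949)
ex = (C−B)/|BC| = (0.4425,-0.8968); ey = (0.8968,0.4425)
P = B + -1.84·ex + -2.40·ey = (-4.0557,-1.0894)

-4.06 -1.09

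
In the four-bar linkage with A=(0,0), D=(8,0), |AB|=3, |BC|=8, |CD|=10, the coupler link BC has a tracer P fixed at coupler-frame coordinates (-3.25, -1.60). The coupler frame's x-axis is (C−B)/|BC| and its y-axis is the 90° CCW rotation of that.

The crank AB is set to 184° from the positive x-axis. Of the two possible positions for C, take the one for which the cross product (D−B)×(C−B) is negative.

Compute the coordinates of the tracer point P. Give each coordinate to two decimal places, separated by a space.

-6.00 1.81

A=(0,0), D=(8.00,0)
B = A + 3.00·(cos184°, sin184°) = (-2.9927, -0.2093)
|BD| = 10.9947
circle(B,8.00) ∩ circle(D,10.00): a=3.8602, h=7.0071
  candidates: C₊=(0.7334,6.8700) cross=77.040; C₋=(1.0002,-7.1416) cross=-77.040
  mode - wants cross < 0 → take C=(1.0002,-7.1416) (cross=-77.040)
ex = (C−B)/|BC| = (0.4991,-0.8665); ey = (0.8665,0.4991)
P = B + -3.25·ex + -1.60·ey = (-6.0013,1.8084)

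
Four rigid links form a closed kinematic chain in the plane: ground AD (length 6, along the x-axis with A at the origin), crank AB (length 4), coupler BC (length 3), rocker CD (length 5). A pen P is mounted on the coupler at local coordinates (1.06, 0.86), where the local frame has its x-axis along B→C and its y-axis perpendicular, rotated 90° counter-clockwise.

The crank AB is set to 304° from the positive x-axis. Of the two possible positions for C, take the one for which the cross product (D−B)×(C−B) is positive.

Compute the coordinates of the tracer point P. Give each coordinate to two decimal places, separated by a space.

1.02 -2.69

A=(0,0), D=(6.00,0)
B = A + 4.00·(cos304°, sin304°) = (2.2368, -3.3162)
|BD| = 5.0158
circle(B,3.00) ∩ circle(D,5.00): a=0.9130, h=2.8577
  candidates: C₊=(1.0324,-0.5685) cross=14.334; C₋=(4.8111,-4.8566) cross=-14.334
  mode + wants cross > 0 → take C=(1.0324,-0.5685) (cross=14.334)
ex = (C−B)/|BC| = (-0.4014,0.9159); ey = (-0.9159,-0.4014)
P = B + 1.06·ex + 0.86·ey = (1.0236,-2.6906)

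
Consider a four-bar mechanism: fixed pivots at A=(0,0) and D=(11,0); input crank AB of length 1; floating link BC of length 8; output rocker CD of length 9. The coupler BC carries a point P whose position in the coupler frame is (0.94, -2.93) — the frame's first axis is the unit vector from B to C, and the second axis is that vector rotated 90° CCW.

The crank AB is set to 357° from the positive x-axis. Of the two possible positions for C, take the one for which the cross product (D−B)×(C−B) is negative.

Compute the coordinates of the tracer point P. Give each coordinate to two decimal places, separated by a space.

A=(0,0), D=(11.00,0)
B = A + 1.00·(cos357°, sin357°) = (0.9986, -0.0523)
|BD| = 10.0015
circle(B,8.00) ∩ circle(D,9.00): a=4.1509, h=6.8389
  candidates: C₊=(5.1137,6.8082) cross=68.399; C₋=(5.1852,-6.8694) cross=-68.399
  mode - wants cross < 0 → take C=(5.1852,-6.8694) (cross=-68.399)
ex = (C−B)/|BC| = (0.5233,-0.8521); ey = (0.8521,0.5233)
P = B + 0.94·ex + -2.93·ey = (-1.0062,-2.3867)

-1.01 -2.39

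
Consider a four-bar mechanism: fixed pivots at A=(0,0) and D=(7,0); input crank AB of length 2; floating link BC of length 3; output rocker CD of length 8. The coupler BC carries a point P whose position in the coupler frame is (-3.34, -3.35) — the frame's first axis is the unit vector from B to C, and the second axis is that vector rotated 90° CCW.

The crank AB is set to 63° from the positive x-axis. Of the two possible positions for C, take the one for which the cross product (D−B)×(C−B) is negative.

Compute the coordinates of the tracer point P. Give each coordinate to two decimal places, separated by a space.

A=(0,0), D=(7.00,0)
B = A + 2.00·(cos63°, sin63°) = (0.9080, 1.7820)
|BD| = 6.3473
circle(B,3.00) ∩ circle(D,8.00): a=-1.1589, h=2.7671
  candidates: C₊=(0.5726,4.7632) cross=17.564; C₋=(-0.9812,-0.5485) cross=-17.564
  mode - wants cross < 0 → take C=(-0.9812,-0.5485) (cross=-17.564)
ex = (C−B)/|BC| = (-0.6297,-0.7768); ey = (0.7768,-0.6297)
P = B + -3.34·ex + -3.35·ey = (0.4089,6.4862)

0.41 6.49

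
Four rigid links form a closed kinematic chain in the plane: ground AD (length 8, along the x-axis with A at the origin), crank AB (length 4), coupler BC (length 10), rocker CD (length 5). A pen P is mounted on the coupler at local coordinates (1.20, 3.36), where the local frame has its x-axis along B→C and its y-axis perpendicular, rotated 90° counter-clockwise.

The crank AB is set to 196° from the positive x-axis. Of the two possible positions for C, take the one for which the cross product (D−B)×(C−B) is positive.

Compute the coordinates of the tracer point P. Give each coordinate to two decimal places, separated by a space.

-4.47 2.41

A=(0,0), D=(8.00,0)
B = A + 4.00·(cos196°, sin196°) = (-3.8450, -1.1025)
|BD| = 11.8962
circle(B,10.00) ∩ circle(D,5.00): a=9.1004, h=4.1453
  candidates: C₊=(4.8320,3.8683) cross=49.313; C₋=(5.6003,-4.3865) cross=-49.313
  mode + wants cross > 0 → take C=(4.8320,3.8683) (cross=49.313)
ex = (C−B)/|BC| = (0.8677,0.4971); ey = (-0.4971,0.8677)
P = B + 1.20·ex + 3.36·ey = (-4.4740,2.4094)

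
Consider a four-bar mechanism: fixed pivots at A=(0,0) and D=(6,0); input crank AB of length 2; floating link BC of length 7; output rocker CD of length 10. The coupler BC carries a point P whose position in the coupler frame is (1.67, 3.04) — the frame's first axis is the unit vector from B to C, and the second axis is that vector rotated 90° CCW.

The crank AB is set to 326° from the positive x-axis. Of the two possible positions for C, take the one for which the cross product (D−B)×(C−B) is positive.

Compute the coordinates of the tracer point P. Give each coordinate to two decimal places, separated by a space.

-1.69 -2.02

A=(0,0), D=(6.00,0)
B = A + 2.00·(cos326°, sin326°) = (1.6581, -1.1184)
|BD| = 4.4836
circle(B,7.00) ∩ circle(D,10.00): a=-3.4455, h=6.0933
  candidates: C₊=(-3.1984,3.9229) cross=27.320; C₋=(-0.1586,-7.8785) cross=-27.320
  mode + wants cross > 0 → take C=(-3.1984,3.9229) (cross=27.320)
ex = (C−B)/|BC| = (-0.6938,0.7202); ey = (-0.7202,-0.6938)
P = B + 1.67·ex + 3.04·ey = (-1.6899,-2.0248)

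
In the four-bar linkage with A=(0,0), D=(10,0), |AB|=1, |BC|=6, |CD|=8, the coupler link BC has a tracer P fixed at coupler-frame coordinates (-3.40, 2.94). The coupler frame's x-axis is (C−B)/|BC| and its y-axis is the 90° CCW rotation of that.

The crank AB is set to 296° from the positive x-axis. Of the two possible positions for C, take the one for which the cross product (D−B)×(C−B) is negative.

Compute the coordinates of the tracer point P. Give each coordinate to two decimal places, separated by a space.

A=(0,0), D=(10.00,0)
B = A + 1.00·(cos296°, sin296°) = (0.4384, -0.8988)
|BD| = 9.6038
circle(B,6.00) ∩ circle(D,8.00): a=3.3441, h=4.9816
  candidates: C₊=(3.3016,4.3740) cross=47.843; C₋=(4.2340,-5.5456) cross=-47.843
  mode - wants cross < 0 → take C=(4.2340,-5.5456) (cross=-47.843)
ex = (C−B)/|BC| = (0.6326,-0.7745); ey = (0.7745,0.6326)
P = B + -3.40·ex + 2.94·ey = (0.5644,3.5943)

0.56 3.59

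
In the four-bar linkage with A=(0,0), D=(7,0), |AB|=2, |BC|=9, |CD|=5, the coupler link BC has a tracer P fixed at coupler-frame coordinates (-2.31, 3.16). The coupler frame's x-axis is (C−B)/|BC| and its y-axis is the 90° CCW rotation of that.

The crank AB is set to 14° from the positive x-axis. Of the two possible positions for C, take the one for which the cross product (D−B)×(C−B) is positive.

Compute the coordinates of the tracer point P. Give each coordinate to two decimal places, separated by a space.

-1.35 2.60

A=(0,0), D=(7.00,0)
B = A + 2.00·(cos14°, sin14°) = (1.9406, 0.4838)
|BD| = 5.0825
circle(B,9.00) ∩ circle(D,5.00): a=8.0504, h=4.0239
  candidates: C₊=(10.3375,3.7231) cross=20.451; C₋=(9.5713,-4.2882) cross=-20.451
  mode + wants cross > 0 → take C=(10.3375,3.7231) (cross=20.451)
ex = (C−B)/|BC| = (0.9330,0.3599); ey = (-0.3599,0.9330)
P = B + -2.31·ex + 3.16·ey = (-1.3519,2.6007)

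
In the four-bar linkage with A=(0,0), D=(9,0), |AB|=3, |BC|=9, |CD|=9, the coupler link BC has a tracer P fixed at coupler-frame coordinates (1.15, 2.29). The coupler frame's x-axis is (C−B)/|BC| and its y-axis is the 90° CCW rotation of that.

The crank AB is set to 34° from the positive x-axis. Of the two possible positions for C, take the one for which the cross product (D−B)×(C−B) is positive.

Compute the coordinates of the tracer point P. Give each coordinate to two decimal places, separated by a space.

A=(0,0), D=(9.00,0)
B = A + 3.00·(cos34°, sin34°) = (2.4871, 1.6776)
|BD| = 6.7255
circle(B,9.00) ∩ circle(D,9.00): a=3.3627, h=8.3482
  candidates: C₊=(7.8259,8.9231) cross=56.145; C₋=(3.6612,-7.2455) cross=-56.145
  mode + wants cross > 0 → take C=(7.8259,8.9231) (cross=56.145)
ex = (C−B)/|BC| = (0.5932,0.8051); ey = (-0.8051,0.5932)
P = B + 1.15·ex + 2.29·ey = (1.3257,3.9618)

1.33 3.96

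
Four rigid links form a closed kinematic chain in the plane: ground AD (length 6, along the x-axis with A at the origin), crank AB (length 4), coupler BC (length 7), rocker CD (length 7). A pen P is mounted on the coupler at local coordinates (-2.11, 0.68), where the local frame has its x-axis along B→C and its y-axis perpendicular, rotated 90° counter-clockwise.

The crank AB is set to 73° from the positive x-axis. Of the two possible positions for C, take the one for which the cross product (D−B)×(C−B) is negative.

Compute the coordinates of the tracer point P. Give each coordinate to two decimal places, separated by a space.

A=(0,0), D=(6.00,0)
B = A + 4.00·(cos73°, sin73°) = (1.1695, 3.8252)
|BD| = 6.1617
circle(B,7.00) ∩ circle(D,7.00): a=3.0808, h=6.2856
  candidates: C₊=(7.4869,6.8403) cross=38.730; C₋=(-0.3174,-3.0150) cross=-38.730
  mode - wants cross < 0 → take C=(-0.3174,-3.0150) (cross=-38.730)
ex = (C−B)/|BC| = (-0.2124,-0.9772); ey = (0.9772,-0.2124)
P = B + -2.11·ex + 0.68·ey = (2.2822,5.7426)

2.28 5.74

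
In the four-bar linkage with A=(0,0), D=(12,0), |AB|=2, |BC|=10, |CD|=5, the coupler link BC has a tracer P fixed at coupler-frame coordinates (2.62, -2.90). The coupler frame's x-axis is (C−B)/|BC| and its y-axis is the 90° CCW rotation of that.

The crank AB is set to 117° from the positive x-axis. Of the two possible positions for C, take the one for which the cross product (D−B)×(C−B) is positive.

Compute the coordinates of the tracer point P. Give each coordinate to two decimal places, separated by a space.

2.27 -0.50

A=(0,0), D=(12.00,0)
B = A + 2.00·(cos117°, sin117°) = (-0.9080, 1.7820)
|BD| = 13.0304
circle(B,10.00) ∩ circle(D,5.00): a=9.3931, h=3.4307
  candidates: C₊=(8.8660,3.8959) cross=44.704; C₋=(7.9277,-2.9011) cross=-44.704
  mode + wants cross > 0 → take C=(8.8660,3.8959) (cross=44.704)
ex = (C−B)/|BC| = (0.9774,0.2114); ey = (-0.2114,0.9774)
P = B + 2.62·ex + -2.90·ey = (2.2658,-0.4986)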